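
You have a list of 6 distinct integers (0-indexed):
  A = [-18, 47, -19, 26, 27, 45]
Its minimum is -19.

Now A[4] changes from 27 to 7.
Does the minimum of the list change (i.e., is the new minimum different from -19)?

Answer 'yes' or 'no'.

Answer: no

Derivation:
Old min = -19
Change: A[4] 27 -> 7
Changed element was NOT the min; min changes only if 7 < -19.
New min = -19; changed? no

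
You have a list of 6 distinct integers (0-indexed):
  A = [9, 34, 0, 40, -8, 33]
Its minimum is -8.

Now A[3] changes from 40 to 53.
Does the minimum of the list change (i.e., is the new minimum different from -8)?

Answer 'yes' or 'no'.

Old min = -8
Change: A[3] 40 -> 53
Changed element was NOT the min; min changes only if 53 < -8.
New min = -8; changed? no

Answer: no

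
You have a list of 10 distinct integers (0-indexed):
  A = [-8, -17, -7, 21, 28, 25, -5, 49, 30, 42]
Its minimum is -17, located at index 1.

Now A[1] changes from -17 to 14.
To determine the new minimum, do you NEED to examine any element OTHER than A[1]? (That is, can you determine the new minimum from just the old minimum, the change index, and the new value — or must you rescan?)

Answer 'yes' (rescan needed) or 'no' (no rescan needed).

Answer: yes

Derivation:
Old min = -17 at index 1
Change at index 1: -17 -> 14
Index 1 WAS the min and new value 14 > old min -17. Must rescan other elements to find the new min.
Needs rescan: yes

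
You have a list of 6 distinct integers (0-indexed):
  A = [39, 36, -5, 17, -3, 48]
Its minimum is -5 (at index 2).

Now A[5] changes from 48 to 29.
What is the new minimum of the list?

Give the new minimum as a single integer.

Old min = -5 (at index 2)
Change: A[5] 48 -> 29
Changed element was NOT the old min.
  New min = min(old_min, new_val) = min(-5, 29) = -5

Answer: -5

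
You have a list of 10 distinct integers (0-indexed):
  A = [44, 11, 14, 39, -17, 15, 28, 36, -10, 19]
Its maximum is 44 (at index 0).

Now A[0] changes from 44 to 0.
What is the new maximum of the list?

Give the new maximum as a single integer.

Answer: 39

Derivation:
Old max = 44 (at index 0)
Change: A[0] 44 -> 0
Changed element WAS the max -> may need rescan.
  Max of remaining elements: 39
  New max = max(0, 39) = 39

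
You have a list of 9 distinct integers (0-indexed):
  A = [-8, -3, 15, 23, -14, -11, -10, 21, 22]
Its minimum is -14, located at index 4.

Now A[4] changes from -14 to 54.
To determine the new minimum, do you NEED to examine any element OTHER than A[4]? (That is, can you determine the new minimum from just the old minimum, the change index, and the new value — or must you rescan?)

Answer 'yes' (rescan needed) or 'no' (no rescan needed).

Old min = -14 at index 4
Change at index 4: -14 -> 54
Index 4 WAS the min and new value 54 > old min -14. Must rescan other elements to find the new min.
Needs rescan: yes

Answer: yes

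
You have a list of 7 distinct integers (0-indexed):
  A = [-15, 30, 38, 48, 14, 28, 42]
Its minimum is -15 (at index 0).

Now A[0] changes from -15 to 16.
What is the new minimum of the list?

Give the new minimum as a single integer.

Old min = -15 (at index 0)
Change: A[0] -15 -> 16
Changed element WAS the min. Need to check: is 16 still <= all others?
  Min of remaining elements: 14
  New min = min(16, 14) = 14

Answer: 14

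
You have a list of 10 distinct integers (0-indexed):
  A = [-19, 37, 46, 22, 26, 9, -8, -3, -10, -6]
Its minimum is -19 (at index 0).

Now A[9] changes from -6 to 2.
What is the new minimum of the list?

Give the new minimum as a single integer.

Old min = -19 (at index 0)
Change: A[9] -6 -> 2
Changed element was NOT the old min.
  New min = min(old_min, new_val) = min(-19, 2) = -19

Answer: -19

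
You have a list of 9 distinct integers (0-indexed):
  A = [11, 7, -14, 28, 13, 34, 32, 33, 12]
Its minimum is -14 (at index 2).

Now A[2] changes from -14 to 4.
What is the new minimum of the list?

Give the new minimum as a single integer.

Answer: 4

Derivation:
Old min = -14 (at index 2)
Change: A[2] -14 -> 4
Changed element WAS the min. Need to check: is 4 still <= all others?
  Min of remaining elements: 7
  New min = min(4, 7) = 4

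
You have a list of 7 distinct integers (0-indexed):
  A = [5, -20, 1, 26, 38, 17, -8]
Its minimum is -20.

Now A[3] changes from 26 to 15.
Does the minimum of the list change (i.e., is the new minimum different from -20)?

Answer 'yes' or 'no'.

Answer: no

Derivation:
Old min = -20
Change: A[3] 26 -> 15
Changed element was NOT the min; min changes only if 15 < -20.
New min = -20; changed? no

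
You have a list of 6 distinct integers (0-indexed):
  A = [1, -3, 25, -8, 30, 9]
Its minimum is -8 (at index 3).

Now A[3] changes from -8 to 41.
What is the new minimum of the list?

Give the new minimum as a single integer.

Answer: -3

Derivation:
Old min = -8 (at index 3)
Change: A[3] -8 -> 41
Changed element WAS the min. Need to check: is 41 still <= all others?
  Min of remaining elements: -3
  New min = min(41, -3) = -3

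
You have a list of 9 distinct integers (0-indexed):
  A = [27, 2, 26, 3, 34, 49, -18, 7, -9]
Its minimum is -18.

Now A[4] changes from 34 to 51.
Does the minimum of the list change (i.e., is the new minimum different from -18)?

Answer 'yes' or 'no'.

Old min = -18
Change: A[4] 34 -> 51
Changed element was NOT the min; min changes only if 51 < -18.
New min = -18; changed? no

Answer: no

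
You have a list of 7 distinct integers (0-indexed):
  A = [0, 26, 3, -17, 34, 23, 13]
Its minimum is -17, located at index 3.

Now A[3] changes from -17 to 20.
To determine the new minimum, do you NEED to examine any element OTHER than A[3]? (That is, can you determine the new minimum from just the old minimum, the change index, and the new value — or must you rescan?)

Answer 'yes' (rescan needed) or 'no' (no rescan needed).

Answer: yes

Derivation:
Old min = -17 at index 3
Change at index 3: -17 -> 20
Index 3 WAS the min and new value 20 > old min -17. Must rescan other elements to find the new min.
Needs rescan: yes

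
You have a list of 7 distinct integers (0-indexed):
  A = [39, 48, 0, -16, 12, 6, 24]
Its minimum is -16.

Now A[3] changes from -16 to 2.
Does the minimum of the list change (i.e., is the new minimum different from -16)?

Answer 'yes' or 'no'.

Answer: yes

Derivation:
Old min = -16
Change: A[3] -16 -> 2
Changed element was the min; new min must be rechecked.
New min = 0; changed? yes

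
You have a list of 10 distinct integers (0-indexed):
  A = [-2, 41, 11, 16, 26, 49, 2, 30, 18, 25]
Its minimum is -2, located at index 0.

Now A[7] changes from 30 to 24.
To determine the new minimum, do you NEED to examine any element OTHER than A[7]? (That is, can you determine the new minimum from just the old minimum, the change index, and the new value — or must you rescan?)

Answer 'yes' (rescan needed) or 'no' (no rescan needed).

Answer: no

Derivation:
Old min = -2 at index 0
Change at index 7: 30 -> 24
Index 7 was NOT the min. New min = min(-2, 24). No rescan of other elements needed.
Needs rescan: no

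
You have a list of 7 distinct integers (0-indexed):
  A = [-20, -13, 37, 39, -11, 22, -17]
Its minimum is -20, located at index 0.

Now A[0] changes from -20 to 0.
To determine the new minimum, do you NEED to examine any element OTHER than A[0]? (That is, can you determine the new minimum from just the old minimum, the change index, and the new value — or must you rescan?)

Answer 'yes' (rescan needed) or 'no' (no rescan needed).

Old min = -20 at index 0
Change at index 0: -20 -> 0
Index 0 WAS the min and new value 0 > old min -20. Must rescan other elements to find the new min.
Needs rescan: yes

Answer: yes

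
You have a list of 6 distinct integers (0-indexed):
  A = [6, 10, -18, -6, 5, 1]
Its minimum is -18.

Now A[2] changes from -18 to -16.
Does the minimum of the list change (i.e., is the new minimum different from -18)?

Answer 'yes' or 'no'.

Old min = -18
Change: A[2] -18 -> -16
Changed element was the min; new min must be rechecked.
New min = -16; changed? yes

Answer: yes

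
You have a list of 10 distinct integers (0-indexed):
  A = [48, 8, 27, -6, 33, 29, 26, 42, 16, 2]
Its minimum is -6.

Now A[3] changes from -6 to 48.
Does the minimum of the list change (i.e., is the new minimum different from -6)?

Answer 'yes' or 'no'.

Answer: yes

Derivation:
Old min = -6
Change: A[3] -6 -> 48
Changed element was the min; new min must be rechecked.
New min = 2; changed? yes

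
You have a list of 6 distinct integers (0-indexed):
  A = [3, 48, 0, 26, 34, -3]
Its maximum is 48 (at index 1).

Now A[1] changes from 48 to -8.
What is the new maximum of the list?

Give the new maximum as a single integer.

Answer: 34

Derivation:
Old max = 48 (at index 1)
Change: A[1] 48 -> -8
Changed element WAS the max -> may need rescan.
  Max of remaining elements: 34
  New max = max(-8, 34) = 34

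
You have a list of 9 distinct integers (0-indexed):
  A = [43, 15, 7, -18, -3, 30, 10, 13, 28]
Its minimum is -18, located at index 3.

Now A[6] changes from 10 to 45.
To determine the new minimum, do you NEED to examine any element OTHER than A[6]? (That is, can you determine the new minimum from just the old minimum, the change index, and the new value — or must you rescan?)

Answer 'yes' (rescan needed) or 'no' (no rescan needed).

Old min = -18 at index 3
Change at index 6: 10 -> 45
Index 6 was NOT the min. New min = min(-18, 45). No rescan of other elements needed.
Needs rescan: no

Answer: no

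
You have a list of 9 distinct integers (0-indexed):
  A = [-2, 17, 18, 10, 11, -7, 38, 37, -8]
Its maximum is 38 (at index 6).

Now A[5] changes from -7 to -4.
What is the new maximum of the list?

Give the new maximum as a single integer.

Old max = 38 (at index 6)
Change: A[5] -7 -> -4
Changed element was NOT the old max.
  New max = max(old_max, new_val) = max(38, -4) = 38

Answer: 38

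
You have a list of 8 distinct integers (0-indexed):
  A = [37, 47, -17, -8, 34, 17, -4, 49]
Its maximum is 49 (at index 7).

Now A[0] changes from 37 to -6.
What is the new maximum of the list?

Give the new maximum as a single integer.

Answer: 49

Derivation:
Old max = 49 (at index 7)
Change: A[0] 37 -> -6
Changed element was NOT the old max.
  New max = max(old_max, new_val) = max(49, -6) = 49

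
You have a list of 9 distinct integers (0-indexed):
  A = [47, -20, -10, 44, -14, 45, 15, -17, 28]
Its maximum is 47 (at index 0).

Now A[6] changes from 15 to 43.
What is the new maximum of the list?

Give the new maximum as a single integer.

Old max = 47 (at index 0)
Change: A[6] 15 -> 43
Changed element was NOT the old max.
  New max = max(old_max, new_val) = max(47, 43) = 47

Answer: 47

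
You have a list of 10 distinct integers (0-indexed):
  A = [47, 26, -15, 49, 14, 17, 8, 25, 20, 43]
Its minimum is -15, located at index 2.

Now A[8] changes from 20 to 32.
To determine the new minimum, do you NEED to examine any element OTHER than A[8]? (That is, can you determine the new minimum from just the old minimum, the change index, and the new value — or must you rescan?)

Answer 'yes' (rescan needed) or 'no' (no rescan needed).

Old min = -15 at index 2
Change at index 8: 20 -> 32
Index 8 was NOT the min. New min = min(-15, 32). No rescan of other elements needed.
Needs rescan: no

Answer: no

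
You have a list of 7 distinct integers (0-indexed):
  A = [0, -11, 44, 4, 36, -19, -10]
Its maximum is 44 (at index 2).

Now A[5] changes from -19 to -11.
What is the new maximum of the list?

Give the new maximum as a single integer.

Answer: 44

Derivation:
Old max = 44 (at index 2)
Change: A[5] -19 -> -11
Changed element was NOT the old max.
  New max = max(old_max, new_val) = max(44, -11) = 44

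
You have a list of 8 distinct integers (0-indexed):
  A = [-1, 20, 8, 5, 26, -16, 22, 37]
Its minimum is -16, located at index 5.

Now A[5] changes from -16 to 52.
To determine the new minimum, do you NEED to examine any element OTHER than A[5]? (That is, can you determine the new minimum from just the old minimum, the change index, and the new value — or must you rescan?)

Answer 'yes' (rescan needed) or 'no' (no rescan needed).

Answer: yes

Derivation:
Old min = -16 at index 5
Change at index 5: -16 -> 52
Index 5 WAS the min and new value 52 > old min -16. Must rescan other elements to find the new min.
Needs rescan: yes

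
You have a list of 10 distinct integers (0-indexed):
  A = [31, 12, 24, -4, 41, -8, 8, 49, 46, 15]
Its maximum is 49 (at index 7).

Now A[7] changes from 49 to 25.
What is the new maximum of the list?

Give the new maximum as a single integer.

Answer: 46

Derivation:
Old max = 49 (at index 7)
Change: A[7] 49 -> 25
Changed element WAS the max -> may need rescan.
  Max of remaining elements: 46
  New max = max(25, 46) = 46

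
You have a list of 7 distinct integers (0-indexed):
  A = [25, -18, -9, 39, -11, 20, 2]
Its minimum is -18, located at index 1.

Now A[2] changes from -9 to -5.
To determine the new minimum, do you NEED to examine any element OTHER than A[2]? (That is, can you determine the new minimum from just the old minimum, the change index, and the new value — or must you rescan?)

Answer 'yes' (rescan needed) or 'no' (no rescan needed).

Old min = -18 at index 1
Change at index 2: -9 -> -5
Index 2 was NOT the min. New min = min(-18, -5). No rescan of other elements needed.
Needs rescan: no

Answer: no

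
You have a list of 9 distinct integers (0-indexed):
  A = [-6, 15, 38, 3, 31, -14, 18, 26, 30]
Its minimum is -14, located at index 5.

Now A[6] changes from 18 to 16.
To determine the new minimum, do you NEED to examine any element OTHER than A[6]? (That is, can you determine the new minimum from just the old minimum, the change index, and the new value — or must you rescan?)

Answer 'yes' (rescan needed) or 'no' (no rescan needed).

Answer: no

Derivation:
Old min = -14 at index 5
Change at index 6: 18 -> 16
Index 6 was NOT the min. New min = min(-14, 16). No rescan of other elements needed.
Needs rescan: no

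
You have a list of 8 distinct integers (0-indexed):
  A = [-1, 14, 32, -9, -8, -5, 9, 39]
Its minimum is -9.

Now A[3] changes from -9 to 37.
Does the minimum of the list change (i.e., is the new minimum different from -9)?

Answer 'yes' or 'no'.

Old min = -9
Change: A[3] -9 -> 37
Changed element was the min; new min must be rechecked.
New min = -8; changed? yes

Answer: yes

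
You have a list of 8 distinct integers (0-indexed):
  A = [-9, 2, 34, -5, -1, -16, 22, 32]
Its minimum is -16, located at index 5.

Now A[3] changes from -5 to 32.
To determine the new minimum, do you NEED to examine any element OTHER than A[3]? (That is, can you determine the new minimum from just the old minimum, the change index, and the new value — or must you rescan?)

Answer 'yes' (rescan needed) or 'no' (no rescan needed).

Old min = -16 at index 5
Change at index 3: -5 -> 32
Index 3 was NOT the min. New min = min(-16, 32). No rescan of other elements needed.
Needs rescan: no

Answer: no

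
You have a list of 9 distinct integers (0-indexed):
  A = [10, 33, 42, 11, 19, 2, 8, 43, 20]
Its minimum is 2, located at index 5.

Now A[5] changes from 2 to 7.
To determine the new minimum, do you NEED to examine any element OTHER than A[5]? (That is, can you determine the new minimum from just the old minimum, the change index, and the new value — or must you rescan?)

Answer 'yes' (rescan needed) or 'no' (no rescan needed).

Answer: yes

Derivation:
Old min = 2 at index 5
Change at index 5: 2 -> 7
Index 5 WAS the min and new value 7 > old min 2. Must rescan other elements to find the new min.
Needs rescan: yes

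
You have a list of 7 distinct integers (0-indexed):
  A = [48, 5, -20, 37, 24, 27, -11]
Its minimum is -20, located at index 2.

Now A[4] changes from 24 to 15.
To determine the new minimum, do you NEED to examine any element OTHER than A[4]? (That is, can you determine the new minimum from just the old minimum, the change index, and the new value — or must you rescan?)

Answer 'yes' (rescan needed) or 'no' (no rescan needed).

Old min = -20 at index 2
Change at index 4: 24 -> 15
Index 4 was NOT the min. New min = min(-20, 15). No rescan of other elements needed.
Needs rescan: no

Answer: no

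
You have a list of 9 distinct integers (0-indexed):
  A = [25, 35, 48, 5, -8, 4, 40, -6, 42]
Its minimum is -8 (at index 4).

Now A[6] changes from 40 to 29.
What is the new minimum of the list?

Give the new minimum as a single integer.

Answer: -8

Derivation:
Old min = -8 (at index 4)
Change: A[6] 40 -> 29
Changed element was NOT the old min.
  New min = min(old_min, new_val) = min(-8, 29) = -8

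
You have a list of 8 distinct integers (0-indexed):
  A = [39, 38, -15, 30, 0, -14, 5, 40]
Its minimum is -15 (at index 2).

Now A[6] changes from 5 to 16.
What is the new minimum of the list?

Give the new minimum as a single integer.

Answer: -15

Derivation:
Old min = -15 (at index 2)
Change: A[6] 5 -> 16
Changed element was NOT the old min.
  New min = min(old_min, new_val) = min(-15, 16) = -15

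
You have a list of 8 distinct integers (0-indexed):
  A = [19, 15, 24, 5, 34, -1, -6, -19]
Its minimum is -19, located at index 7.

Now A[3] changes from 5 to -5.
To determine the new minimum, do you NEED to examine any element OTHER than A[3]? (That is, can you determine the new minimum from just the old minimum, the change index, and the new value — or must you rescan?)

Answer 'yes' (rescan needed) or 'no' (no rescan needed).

Old min = -19 at index 7
Change at index 3: 5 -> -5
Index 3 was NOT the min. New min = min(-19, -5). No rescan of other elements needed.
Needs rescan: no

Answer: no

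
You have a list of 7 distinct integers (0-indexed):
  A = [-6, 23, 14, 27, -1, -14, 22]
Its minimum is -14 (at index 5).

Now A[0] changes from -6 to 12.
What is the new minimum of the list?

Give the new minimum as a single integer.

Answer: -14

Derivation:
Old min = -14 (at index 5)
Change: A[0] -6 -> 12
Changed element was NOT the old min.
  New min = min(old_min, new_val) = min(-14, 12) = -14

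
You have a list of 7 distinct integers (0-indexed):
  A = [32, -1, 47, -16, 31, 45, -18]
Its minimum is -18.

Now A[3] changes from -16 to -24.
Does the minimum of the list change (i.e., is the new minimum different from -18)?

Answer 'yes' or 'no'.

Answer: yes

Derivation:
Old min = -18
Change: A[3] -16 -> -24
Changed element was NOT the min; min changes only if -24 < -18.
New min = -24; changed? yes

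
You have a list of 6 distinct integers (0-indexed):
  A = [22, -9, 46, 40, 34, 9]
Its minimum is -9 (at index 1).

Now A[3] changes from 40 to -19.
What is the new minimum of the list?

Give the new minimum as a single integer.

Answer: -19

Derivation:
Old min = -9 (at index 1)
Change: A[3] 40 -> -19
Changed element was NOT the old min.
  New min = min(old_min, new_val) = min(-9, -19) = -19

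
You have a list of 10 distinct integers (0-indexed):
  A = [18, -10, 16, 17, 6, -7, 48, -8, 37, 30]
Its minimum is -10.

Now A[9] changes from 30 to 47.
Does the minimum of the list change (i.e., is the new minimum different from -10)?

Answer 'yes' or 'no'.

Answer: no

Derivation:
Old min = -10
Change: A[9] 30 -> 47
Changed element was NOT the min; min changes only if 47 < -10.
New min = -10; changed? no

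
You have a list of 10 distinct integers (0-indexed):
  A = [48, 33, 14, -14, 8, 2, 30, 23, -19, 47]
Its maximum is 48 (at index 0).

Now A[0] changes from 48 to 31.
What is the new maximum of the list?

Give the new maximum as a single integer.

Old max = 48 (at index 0)
Change: A[0] 48 -> 31
Changed element WAS the max -> may need rescan.
  Max of remaining elements: 47
  New max = max(31, 47) = 47

Answer: 47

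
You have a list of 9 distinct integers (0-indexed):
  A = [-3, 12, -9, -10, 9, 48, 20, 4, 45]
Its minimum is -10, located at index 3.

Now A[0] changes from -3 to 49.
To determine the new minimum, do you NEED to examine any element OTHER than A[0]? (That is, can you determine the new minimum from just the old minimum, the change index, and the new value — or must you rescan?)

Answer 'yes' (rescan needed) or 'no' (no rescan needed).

Old min = -10 at index 3
Change at index 0: -3 -> 49
Index 0 was NOT the min. New min = min(-10, 49). No rescan of other elements needed.
Needs rescan: no

Answer: no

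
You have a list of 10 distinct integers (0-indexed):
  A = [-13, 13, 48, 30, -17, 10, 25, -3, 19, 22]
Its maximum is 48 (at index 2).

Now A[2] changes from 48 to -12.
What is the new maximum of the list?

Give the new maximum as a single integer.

Answer: 30

Derivation:
Old max = 48 (at index 2)
Change: A[2] 48 -> -12
Changed element WAS the max -> may need rescan.
  Max of remaining elements: 30
  New max = max(-12, 30) = 30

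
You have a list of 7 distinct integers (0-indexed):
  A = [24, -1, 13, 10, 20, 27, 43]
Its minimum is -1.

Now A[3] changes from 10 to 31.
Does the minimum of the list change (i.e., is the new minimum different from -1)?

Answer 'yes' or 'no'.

Answer: no

Derivation:
Old min = -1
Change: A[3] 10 -> 31
Changed element was NOT the min; min changes only if 31 < -1.
New min = -1; changed? no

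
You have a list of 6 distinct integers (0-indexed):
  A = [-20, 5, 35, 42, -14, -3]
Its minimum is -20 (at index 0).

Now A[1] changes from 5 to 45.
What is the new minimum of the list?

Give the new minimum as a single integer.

Answer: -20

Derivation:
Old min = -20 (at index 0)
Change: A[1] 5 -> 45
Changed element was NOT the old min.
  New min = min(old_min, new_val) = min(-20, 45) = -20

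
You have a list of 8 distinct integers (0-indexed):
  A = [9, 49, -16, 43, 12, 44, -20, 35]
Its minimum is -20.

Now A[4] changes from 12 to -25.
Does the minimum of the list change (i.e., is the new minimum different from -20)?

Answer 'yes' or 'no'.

Answer: yes

Derivation:
Old min = -20
Change: A[4] 12 -> -25
Changed element was NOT the min; min changes only if -25 < -20.
New min = -25; changed? yes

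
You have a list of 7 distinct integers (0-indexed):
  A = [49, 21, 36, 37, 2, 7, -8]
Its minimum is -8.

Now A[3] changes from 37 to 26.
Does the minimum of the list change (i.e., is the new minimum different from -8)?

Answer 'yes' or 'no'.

Old min = -8
Change: A[3] 37 -> 26
Changed element was NOT the min; min changes only if 26 < -8.
New min = -8; changed? no

Answer: no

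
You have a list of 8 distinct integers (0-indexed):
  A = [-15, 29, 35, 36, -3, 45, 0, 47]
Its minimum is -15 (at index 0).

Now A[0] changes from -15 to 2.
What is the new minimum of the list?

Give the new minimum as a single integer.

Answer: -3

Derivation:
Old min = -15 (at index 0)
Change: A[0] -15 -> 2
Changed element WAS the min. Need to check: is 2 still <= all others?
  Min of remaining elements: -3
  New min = min(2, -3) = -3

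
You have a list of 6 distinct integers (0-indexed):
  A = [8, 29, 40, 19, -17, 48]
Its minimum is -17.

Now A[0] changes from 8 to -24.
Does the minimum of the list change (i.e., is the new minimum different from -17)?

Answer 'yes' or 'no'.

Answer: yes

Derivation:
Old min = -17
Change: A[0] 8 -> -24
Changed element was NOT the min; min changes only if -24 < -17.
New min = -24; changed? yes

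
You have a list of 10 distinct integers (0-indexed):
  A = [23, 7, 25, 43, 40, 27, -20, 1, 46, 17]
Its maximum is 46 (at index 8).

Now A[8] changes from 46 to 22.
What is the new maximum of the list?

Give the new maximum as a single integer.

Answer: 43

Derivation:
Old max = 46 (at index 8)
Change: A[8] 46 -> 22
Changed element WAS the max -> may need rescan.
  Max of remaining elements: 43
  New max = max(22, 43) = 43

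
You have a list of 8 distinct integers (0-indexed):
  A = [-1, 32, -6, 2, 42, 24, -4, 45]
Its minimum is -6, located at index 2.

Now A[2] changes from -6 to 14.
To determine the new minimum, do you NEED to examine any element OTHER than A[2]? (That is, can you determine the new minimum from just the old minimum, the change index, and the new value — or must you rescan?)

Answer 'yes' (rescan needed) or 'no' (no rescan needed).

Old min = -6 at index 2
Change at index 2: -6 -> 14
Index 2 WAS the min and new value 14 > old min -6. Must rescan other elements to find the new min.
Needs rescan: yes

Answer: yes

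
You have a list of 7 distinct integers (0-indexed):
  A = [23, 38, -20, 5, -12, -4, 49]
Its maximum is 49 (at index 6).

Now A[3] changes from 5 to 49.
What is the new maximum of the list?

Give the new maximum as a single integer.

Answer: 49

Derivation:
Old max = 49 (at index 6)
Change: A[3] 5 -> 49
Changed element was NOT the old max.
  New max = max(old_max, new_val) = max(49, 49) = 49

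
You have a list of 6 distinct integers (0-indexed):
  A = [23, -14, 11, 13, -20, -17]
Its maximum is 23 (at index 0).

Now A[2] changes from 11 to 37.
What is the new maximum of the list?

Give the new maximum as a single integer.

Old max = 23 (at index 0)
Change: A[2] 11 -> 37
Changed element was NOT the old max.
  New max = max(old_max, new_val) = max(23, 37) = 37

Answer: 37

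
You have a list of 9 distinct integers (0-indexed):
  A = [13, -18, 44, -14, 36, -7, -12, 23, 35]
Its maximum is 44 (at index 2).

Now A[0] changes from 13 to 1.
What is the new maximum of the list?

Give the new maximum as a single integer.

Answer: 44

Derivation:
Old max = 44 (at index 2)
Change: A[0] 13 -> 1
Changed element was NOT the old max.
  New max = max(old_max, new_val) = max(44, 1) = 44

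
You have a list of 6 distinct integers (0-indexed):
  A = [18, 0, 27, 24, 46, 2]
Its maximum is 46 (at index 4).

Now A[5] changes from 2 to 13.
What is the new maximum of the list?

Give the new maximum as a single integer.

Answer: 46

Derivation:
Old max = 46 (at index 4)
Change: A[5] 2 -> 13
Changed element was NOT the old max.
  New max = max(old_max, new_val) = max(46, 13) = 46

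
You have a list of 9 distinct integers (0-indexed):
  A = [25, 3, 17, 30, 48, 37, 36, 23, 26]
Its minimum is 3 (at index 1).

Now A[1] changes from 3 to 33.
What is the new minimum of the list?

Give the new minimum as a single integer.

Old min = 3 (at index 1)
Change: A[1] 3 -> 33
Changed element WAS the min. Need to check: is 33 still <= all others?
  Min of remaining elements: 17
  New min = min(33, 17) = 17

Answer: 17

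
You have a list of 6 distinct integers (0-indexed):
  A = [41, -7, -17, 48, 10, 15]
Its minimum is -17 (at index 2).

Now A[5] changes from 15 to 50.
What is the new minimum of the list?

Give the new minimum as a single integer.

Answer: -17

Derivation:
Old min = -17 (at index 2)
Change: A[5] 15 -> 50
Changed element was NOT the old min.
  New min = min(old_min, new_val) = min(-17, 50) = -17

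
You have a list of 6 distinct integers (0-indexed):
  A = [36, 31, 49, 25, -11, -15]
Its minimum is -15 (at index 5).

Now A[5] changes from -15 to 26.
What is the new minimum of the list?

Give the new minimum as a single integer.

Answer: -11

Derivation:
Old min = -15 (at index 5)
Change: A[5] -15 -> 26
Changed element WAS the min. Need to check: is 26 still <= all others?
  Min of remaining elements: -11
  New min = min(26, -11) = -11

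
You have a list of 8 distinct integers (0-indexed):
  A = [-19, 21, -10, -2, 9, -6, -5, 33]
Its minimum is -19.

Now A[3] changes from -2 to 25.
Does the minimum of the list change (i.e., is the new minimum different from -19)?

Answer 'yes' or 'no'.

Old min = -19
Change: A[3] -2 -> 25
Changed element was NOT the min; min changes only if 25 < -19.
New min = -19; changed? no

Answer: no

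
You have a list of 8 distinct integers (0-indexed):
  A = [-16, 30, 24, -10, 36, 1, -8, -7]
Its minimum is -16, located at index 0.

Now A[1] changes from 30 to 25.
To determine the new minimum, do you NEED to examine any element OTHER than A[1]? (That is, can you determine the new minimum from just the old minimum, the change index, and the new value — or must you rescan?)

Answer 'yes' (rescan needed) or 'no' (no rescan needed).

Answer: no

Derivation:
Old min = -16 at index 0
Change at index 1: 30 -> 25
Index 1 was NOT the min. New min = min(-16, 25). No rescan of other elements needed.
Needs rescan: no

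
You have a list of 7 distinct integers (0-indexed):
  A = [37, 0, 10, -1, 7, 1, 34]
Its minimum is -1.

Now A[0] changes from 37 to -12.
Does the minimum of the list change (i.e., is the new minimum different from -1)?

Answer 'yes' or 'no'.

Old min = -1
Change: A[0] 37 -> -12
Changed element was NOT the min; min changes only if -12 < -1.
New min = -12; changed? yes

Answer: yes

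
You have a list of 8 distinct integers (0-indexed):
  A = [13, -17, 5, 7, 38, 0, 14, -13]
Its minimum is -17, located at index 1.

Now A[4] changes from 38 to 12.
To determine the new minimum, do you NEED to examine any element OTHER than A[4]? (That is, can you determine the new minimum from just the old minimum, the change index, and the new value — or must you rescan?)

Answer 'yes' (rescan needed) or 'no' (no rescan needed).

Answer: no

Derivation:
Old min = -17 at index 1
Change at index 4: 38 -> 12
Index 4 was NOT the min. New min = min(-17, 12). No rescan of other elements needed.
Needs rescan: no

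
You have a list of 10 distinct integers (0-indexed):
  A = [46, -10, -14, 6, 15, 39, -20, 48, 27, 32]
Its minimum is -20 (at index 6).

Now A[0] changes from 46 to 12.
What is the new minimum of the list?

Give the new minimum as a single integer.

Answer: -20

Derivation:
Old min = -20 (at index 6)
Change: A[0] 46 -> 12
Changed element was NOT the old min.
  New min = min(old_min, new_val) = min(-20, 12) = -20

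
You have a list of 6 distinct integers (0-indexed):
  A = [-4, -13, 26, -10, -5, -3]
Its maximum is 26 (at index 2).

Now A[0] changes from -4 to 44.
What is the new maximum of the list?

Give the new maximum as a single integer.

Answer: 44

Derivation:
Old max = 26 (at index 2)
Change: A[0] -4 -> 44
Changed element was NOT the old max.
  New max = max(old_max, new_val) = max(26, 44) = 44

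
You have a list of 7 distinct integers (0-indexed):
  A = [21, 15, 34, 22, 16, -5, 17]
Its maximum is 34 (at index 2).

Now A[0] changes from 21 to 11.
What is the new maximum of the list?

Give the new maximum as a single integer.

Old max = 34 (at index 2)
Change: A[0] 21 -> 11
Changed element was NOT the old max.
  New max = max(old_max, new_val) = max(34, 11) = 34

Answer: 34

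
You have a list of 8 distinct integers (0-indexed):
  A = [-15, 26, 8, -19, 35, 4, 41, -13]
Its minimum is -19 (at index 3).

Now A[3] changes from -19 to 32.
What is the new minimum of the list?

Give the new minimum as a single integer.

Answer: -15

Derivation:
Old min = -19 (at index 3)
Change: A[3] -19 -> 32
Changed element WAS the min. Need to check: is 32 still <= all others?
  Min of remaining elements: -15
  New min = min(32, -15) = -15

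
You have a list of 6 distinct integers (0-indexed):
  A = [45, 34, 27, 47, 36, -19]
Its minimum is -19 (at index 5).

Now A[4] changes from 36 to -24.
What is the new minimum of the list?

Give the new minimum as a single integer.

Old min = -19 (at index 5)
Change: A[4] 36 -> -24
Changed element was NOT the old min.
  New min = min(old_min, new_val) = min(-19, -24) = -24

Answer: -24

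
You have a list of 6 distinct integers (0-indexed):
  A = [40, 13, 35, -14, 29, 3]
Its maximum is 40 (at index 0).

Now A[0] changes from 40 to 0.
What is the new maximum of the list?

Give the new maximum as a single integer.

Answer: 35

Derivation:
Old max = 40 (at index 0)
Change: A[0] 40 -> 0
Changed element WAS the max -> may need rescan.
  Max of remaining elements: 35
  New max = max(0, 35) = 35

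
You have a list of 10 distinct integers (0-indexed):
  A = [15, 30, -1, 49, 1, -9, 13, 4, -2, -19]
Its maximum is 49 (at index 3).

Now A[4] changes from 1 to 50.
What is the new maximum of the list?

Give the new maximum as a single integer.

Answer: 50

Derivation:
Old max = 49 (at index 3)
Change: A[4] 1 -> 50
Changed element was NOT the old max.
  New max = max(old_max, new_val) = max(49, 50) = 50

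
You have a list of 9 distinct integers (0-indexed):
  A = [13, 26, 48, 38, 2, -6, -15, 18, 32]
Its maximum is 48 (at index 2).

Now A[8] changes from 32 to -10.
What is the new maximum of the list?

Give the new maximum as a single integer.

Answer: 48

Derivation:
Old max = 48 (at index 2)
Change: A[8] 32 -> -10
Changed element was NOT the old max.
  New max = max(old_max, new_val) = max(48, -10) = 48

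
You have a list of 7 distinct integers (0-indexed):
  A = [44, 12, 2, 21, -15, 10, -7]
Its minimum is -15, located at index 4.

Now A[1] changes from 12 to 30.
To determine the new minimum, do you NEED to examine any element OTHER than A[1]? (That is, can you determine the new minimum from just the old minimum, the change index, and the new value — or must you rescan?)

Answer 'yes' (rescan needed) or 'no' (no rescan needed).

Answer: no

Derivation:
Old min = -15 at index 4
Change at index 1: 12 -> 30
Index 1 was NOT the min. New min = min(-15, 30). No rescan of other elements needed.
Needs rescan: no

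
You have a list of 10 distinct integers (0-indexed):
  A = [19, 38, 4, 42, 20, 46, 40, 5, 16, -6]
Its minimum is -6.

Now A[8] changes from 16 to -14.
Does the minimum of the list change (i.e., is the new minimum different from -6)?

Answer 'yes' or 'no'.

Answer: yes

Derivation:
Old min = -6
Change: A[8] 16 -> -14
Changed element was NOT the min; min changes only if -14 < -6.
New min = -14; changed? yes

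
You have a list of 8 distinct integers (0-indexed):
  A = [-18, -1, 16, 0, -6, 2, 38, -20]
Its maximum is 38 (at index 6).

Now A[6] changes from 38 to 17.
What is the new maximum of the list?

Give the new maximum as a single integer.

Old max = 38 (at index 6)
Change: A[6] 38 -> 17
Changed element WAS the max -> may need rescan.
  Max of remaining elements: 16
  New max = max(17, 16) = 17

Answer: 17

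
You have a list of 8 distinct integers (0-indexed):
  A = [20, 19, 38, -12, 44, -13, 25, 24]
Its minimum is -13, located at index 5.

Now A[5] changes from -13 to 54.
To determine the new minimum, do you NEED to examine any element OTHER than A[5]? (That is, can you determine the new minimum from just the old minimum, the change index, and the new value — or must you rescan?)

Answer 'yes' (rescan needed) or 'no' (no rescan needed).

Answer: yes

Derivation:
Old min = -13 at index 5
Change at index 5: -13 -> 54
Index 5 WAS the min and new value 54 > old min -13. Must rescan other elements to find the new min.
Needs rescan: yes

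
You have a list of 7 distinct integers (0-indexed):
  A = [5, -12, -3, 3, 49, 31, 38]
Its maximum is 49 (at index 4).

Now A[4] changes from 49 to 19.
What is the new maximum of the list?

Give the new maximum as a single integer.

Old max = 49 (at index 4)
Change: A[4] 49 -> 19
Changed element WAS the max -> may need rescan.
  Max of remaining elements: 38
  New max = max(19, 38) = 38

Answer: 38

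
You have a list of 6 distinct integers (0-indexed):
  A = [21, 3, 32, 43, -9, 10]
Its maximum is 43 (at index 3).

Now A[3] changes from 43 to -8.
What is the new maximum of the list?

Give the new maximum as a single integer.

Answer: 32

Derivation:
Old max = 43 (at index 3)
Change: A[3] 43 -> -8
Changed element WAS the max -> may need rescan.
  Max of remaining elements: 32
  New max = max(-8, 32) = 32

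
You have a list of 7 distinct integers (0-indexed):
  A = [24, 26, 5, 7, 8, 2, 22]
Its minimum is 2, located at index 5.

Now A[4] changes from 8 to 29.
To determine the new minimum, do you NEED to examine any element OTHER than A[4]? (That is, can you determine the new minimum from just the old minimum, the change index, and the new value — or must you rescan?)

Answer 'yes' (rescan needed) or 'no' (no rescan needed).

Answer: no

Derivation:
Old min = 2 at index 5
Change at index 4: 8 -> 29
Index 4 was NOT the min. New min = min(2, 29). No rescan of other elements needed.
Needs rescan: no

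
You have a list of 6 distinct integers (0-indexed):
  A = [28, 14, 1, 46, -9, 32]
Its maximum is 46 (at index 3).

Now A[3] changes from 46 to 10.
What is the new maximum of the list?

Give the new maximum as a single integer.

Old max = 46 (at index 3)
Change: A[3] 46 -> 10
Changed element WAS the max -> may need rescan.
  Max of remaining elements: 32
  New max = max(10, 32) = 32

Answer: 32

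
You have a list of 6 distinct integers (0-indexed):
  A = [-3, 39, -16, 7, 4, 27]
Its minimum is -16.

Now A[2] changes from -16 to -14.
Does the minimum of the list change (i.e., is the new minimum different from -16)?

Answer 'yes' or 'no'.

Old min = -16
Change: A[2] -16 -> -14
Changed element was the min; new min must be rechecked.
New min = -14; changed? yes

Answer: yes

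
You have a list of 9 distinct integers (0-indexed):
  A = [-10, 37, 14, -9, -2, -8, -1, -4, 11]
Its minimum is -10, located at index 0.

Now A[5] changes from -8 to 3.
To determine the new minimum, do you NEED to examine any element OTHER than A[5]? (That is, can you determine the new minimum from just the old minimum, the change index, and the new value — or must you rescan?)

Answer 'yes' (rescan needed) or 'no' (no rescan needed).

Answer: no

Derivation:
Old min = -10 at index 0
Change at index 5: -8 -> 3
Index 5 was NOT the min. New min = min(-10, 3). No rescan of other elements needed.
Needs rescan: no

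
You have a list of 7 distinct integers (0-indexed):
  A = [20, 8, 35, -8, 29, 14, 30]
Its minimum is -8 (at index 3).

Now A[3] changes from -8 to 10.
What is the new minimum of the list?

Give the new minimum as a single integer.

Answer: 8

Derivation:
Old min = -8 (at index 3)
Change: A[3] -8 -> 10
Changed element WAS the min. Need to check: is 10 still <= all others?
  Min of remaining elements: 8
  New min = min(10, 8) = 8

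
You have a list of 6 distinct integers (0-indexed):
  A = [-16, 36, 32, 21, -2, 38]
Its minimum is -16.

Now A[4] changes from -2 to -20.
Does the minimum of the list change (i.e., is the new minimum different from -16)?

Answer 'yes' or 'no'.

Answer: yes

Derivation:
Old min = -16
Change: A[4] -2 -> -20
Changed element was NOT the min; min changes only if -20 < -16.
New min = -20; changed? yes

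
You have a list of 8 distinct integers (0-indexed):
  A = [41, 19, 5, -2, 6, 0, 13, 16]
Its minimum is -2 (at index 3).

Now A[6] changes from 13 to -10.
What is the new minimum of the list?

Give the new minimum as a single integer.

Old min = -2 (at index 3)
Change: A[6] 13 -> -10
Changed element was NOT the old min.
  New min = min(old_min, new_val) = min(-2, -10) = -10

Answer: -10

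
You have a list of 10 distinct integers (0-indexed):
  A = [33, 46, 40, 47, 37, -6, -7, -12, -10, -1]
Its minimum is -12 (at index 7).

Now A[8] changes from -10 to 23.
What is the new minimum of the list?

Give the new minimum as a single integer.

Old min = -12 (at index 7)
Change: A[8] -10 -> 23
Changed element was NOT the old min.
  New min = min(old_min, new_val) = min(-12, 23) = -12

Answer: -12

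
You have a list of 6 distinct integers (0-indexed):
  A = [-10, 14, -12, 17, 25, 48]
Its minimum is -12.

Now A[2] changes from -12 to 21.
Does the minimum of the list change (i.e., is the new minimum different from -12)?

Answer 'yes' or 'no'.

Old min = -12
Change: A[2] -12 -> 21
Changed element was the min; new min must be rechecked.
New min = -10; changed? yes

Answer: yes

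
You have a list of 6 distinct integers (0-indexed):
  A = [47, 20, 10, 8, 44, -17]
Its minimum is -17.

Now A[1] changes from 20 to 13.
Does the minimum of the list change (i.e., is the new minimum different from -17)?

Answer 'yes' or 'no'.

Old min = -17
Change: A[1] 20 -> 13
Changed element was NOT the min; min changes only if 13 < -17.
New min = -17; changed? no

Answer: no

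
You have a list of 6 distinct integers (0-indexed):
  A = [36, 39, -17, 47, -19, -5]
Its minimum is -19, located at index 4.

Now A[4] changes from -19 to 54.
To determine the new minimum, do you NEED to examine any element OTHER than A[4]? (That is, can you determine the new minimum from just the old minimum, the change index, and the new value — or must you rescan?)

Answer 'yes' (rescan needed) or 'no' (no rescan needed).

Answer: yes

Derivation:
Old min = -19 at index 4
Change at index 4: -19 -> 54
Index 4 WAS the min and new value 54 > old min -19. Must rescan other elements to find the new min.
Needs rescan: yes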